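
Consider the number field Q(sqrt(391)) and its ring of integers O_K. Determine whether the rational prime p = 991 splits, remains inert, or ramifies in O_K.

split — (991) = 𝔭₁𝔭₂ with 𝔭₁ ≠ 𝔭₂

391 mod 4 = 3, hence disc K = 4·391 = 1564 and O_K = ℤ[√391].
disc(K) = 1564 is not divisible by 991; 991 is unramified.
Compute (391/991) via Euler: 391^((991-1)/2) mod 991 = 1, so (391/991) = 1.
Legendre symbol 1 ⇒ 991 is split.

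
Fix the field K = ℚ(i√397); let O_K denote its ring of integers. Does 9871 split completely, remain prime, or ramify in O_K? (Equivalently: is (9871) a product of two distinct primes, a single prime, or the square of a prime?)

splits completely

-397 mod 4 = 3, hence disc K = 4·(-397) = -1588 and O_K = ℤ[√-397].
Since gcd(9871, -1588) = 1 the prime 9871 does not ramify.
Legendre symbol by Euler's criterion: (-397/9871) ≡ (-397)^4935 ≡ 1 (mod 9871), i.e. (-397/9871) = 1.
Legendre symbol 1 ⇒ 9871 is split.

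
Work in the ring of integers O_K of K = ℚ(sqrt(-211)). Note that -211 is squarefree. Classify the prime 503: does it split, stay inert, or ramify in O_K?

Since -211 ≡ 1 mod 4, the ring of integers is ℤ[(1+√-211)/2] with discriminant -211.
503 ∤ -211, so 503 is unramified.
Legendre symbol by Euler's criterion: (-211/503) ≡ (-211)^251 ≡ 1 (mod 503), i.e. (-211/503) = 1.
d is a quadratic residue mod p, hence 503 splits in O_K.

splits completely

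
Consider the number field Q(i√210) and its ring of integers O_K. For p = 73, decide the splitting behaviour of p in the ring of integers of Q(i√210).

Since -210 ≢ 1 mod 4, the ring of integers is ℤ[√-210] with discriminant 4·(-210) = -840.
Since gcd(73, -840) = 1 the prime 73 does not ramify.
(-210/73) = 9^36 mod 73 = 1, giving Legendre symbol 1.
d is a quadratic residue mod p, hence 73 splits in O_K.

split — (73) = 𝔭₁𝔭₂ with 𝔭₁ ≠ 𝔭₂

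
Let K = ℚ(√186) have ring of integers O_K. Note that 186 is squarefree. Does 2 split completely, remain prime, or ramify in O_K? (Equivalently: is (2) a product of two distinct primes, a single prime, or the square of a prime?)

186 mod 4 = 2, hence disc K = 4·186 = 744 and O_K = ℤ[√186].
Ramification test: 2 | 744. The prime 2 ramifies in K.

2 is ramified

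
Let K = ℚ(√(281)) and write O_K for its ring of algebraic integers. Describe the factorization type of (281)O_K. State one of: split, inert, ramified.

281 is ramified

d = 281 ≡ 1 (mod 4), so O_K = ℤ[(1+√281)/2] and disc(K) = d = 281.
Ramification test: 281 | 281. The prime 281 ramifies in K.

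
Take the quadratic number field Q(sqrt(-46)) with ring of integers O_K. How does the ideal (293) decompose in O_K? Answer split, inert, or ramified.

split

Since -46 ≢ 1 mod 4, the ring of integers is ℤ[√-46] with discriminant 4·(-46) = -184.
293 ∤ -184, so 293 is unramified.
(-46/293) = 247^146 mod 293 = 1, giving Legendre symbol 1.
(-46/293) = 1, so 293 splits.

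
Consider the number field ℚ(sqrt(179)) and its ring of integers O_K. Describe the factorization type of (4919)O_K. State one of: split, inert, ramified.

Since 179 ≢ 1 mod 4, the ring of integers is ℤ[√179] with discriminant 4·179 = 716.
4919 ∤ 716, so 4919 is unramified.
Legendre symbol by Euler's criterion: (179/4919) ≡ 179^2459 ≡ 1 (mod 4919), i.e. (179/4919) = 1.
Legendre symbol 1 ⇒ 4919 is split.

splits completely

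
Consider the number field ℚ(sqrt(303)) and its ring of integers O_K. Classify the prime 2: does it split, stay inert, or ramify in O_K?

303 mod 4 = 3, hence disc K = 4·303 = 1212 and O_K = ℤ[√303].
disc(K) = 1212 = 2·606, so p = 2 is ramified.

ramified — (2) = 𝔭²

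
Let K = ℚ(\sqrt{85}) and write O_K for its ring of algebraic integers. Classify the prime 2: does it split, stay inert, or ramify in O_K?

Since 85 ≡ 1 mod 4, the ring of integers is ℤ[(1+√85)/2] with discriminant 85.
2 ∤ 85, so 2 is unramified.
For p = 2 with d ≡ 1 (mod 4): d mod 8 = 5, so 2 is inert.

inert — (2) stays prime in O_K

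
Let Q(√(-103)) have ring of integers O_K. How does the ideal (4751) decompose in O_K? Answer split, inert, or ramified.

Since -103 ≡ 1 mod 4, the ring of integers is ℤ[(1+√-103)/2] with discriminant -103.
disc(K) = -103 is not divisible by 4751; 4751 is unramified.
(-103/4751) = 4648^2375 mod 4751 = 1, giving Legendre symbol 1.
(-103/4751) = 1, so 4751 splits.

p splits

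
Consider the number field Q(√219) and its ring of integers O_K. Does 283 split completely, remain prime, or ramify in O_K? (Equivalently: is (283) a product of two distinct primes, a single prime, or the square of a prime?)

p is inert

Since 219 ≢ 1 mod 4, the ring of integers is ℤ[√219] with discriminant 4·219 = 876.
Since gcd(283, 876) = 1 the prime 283 does not ramify.
Euler's criterion: 219^141 mod 283 = 282. Thus (219|283) = -1.
Legendre symbol -1 ⇒ 283 is inert.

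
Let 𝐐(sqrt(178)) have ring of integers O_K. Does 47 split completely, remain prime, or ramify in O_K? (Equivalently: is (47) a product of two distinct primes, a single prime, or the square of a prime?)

178 mod 4 = 2, hence disc K = 4·178 = 712 and O_K = ℤ[√178].
47 ∤ 712, so 47 is unramified.
(178/47) = 37^23 mod 47 = 1, giving Legendre symbol 1.
Legendre symbol 1 ⇒ 47 is split.

47 splits in O_K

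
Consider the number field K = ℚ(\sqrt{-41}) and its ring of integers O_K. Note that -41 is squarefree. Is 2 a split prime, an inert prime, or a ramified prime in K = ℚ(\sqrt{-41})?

Since -41 ≢ 1 mod 4, the ring of integers is ℤ[√-41] with discriminant 4·(-41) = -164.
disc(K) = -164 = 2·(-82), so p = 2 is ramified.

2 is ramified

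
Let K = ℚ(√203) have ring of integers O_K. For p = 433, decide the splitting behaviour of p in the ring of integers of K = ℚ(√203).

203 mod 4 = 3, hence disc K = 4·203 = 812 and O_K = ℤ[√203].
Since gcd(433, 812) = 1 the prime 433 does not ramify.
Compute (203/433) via Euler: 203^((433-1)/2) mod 433 = 1, so (203/433) = 1.
(203/433) = 1, so 433 splits.

433 splits in O_K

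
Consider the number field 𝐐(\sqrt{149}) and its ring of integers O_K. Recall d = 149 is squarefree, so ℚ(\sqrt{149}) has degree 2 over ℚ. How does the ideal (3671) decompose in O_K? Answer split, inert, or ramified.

149 mod 4 = 1, hence disc K = 149 and O_K = ℤ[(1+√149)/2].
disc(K) = 149 is not divisible by 3671; 3671 is unramified.
Legendre symbol by Euler's criterion: (149/3671) ≡ 149^1835 ≡ 1 (mod 3671), i.e. (149/3671) = 1.
Legendre symbol 1 ⇒ 3671 is split.

split — (3671) = 𝔭₁𝔭₂ with 𝔭₁ ≠ 𝔭₂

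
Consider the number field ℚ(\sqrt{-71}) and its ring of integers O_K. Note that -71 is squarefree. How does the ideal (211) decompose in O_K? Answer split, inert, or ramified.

p is inert

-71 mod 4 = 1, hence disc K = -71 and O_K = ℤ[(1+√-71)/2].
211 ∤ -71, so 211 is unramified.
Legendre symbol by Euler's criterion: (-71/211) ≡ (-71)^105 ≡ 210 (mod 211), i.e. (-71/211) = -1.
Legendre symbol -1 ⇒ 211 is inert.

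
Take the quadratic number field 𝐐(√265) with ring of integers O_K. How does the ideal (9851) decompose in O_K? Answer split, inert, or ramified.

Since 265 ≡ 1 mod 4, the ring of integers is ℤ[(1+√265)/2] with discriminant 265.
disc(K) = 265 is not divisible by 9851; 9851 is unramified.
Compute (265/9851) via Euler: 265^((9851-1)/2) mod 9851 = 1, so (265/9851) = 1.
Legendre symbol 1 ⇒ 9851 is split.

split — (9851) = 𝔭₁𝔭₂ with 𝔭₁ ≠ 𝔭₂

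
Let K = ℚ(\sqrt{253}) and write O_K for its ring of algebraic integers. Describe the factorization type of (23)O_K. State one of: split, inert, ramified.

ramified — (23) = 𝔭²

253 mod 4 = 1, hence disc K = 253 and O_K = ℤ[(1+√253)/2].
Ramification test: 23 | 253. The prime 23 ramifies in K.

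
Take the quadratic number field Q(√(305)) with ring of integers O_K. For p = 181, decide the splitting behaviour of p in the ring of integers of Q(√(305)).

inert — (181) stays prime in O_K

305 mod 4 = 1, hence disc K = 305 and O_K = ℤ[(1+√305)/2].
Since gcd(181, 305) = 1 the prime 181 does not ramify.
Compute (305/181) via Euler: 124^((181-1)/2) mod 181 = 180, so (305/181) = -1.
d is a non-residue mod p, hence 181 remains inert in O_K.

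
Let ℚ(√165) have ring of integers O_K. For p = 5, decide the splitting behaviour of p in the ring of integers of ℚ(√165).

Since 165 ≡ 1 mod 4, the ring of integers is ℤ[(1+√165)/2] with discriminant 165.
5 divides disc(K) = 165, so 5 ramifies.

ramified — (5) = 𝔭²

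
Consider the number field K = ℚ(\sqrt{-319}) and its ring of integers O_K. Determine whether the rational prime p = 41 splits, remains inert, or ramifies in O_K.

split — (41) = 𝔭₁𝔭₂ with 𝔭₁ ≠ 𝔭₂

Since -319 ≡ 1 mod 4, the ring of integers is ℤ[(1+√-319)/2] with discriminant -319.
41 ∤ -319, so 41 is unramified.
(-319/41) = 9^20 mod 41 = 1, giving Legendre symbol 1.
(-319/41) = 1, so 41 splits.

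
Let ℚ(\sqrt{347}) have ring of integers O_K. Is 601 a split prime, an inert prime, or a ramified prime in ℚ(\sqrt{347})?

inert — (601) stays prime in O_K

347 mod 4 = 3, hence disc K = 4·347 = 1388 and O_K = ℤ[√347].
Since gcd(601, 1388) = 1 the prime 601 does not ramify.
Compute (347/601) via Euler: 347^((601-1)/2) mod 601 = 600, so (347/601) = -1.
d is a non-residue mod p, hence 601 remains inert in O_K.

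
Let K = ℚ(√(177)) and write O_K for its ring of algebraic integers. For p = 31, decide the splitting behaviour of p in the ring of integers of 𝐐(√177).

d = 177 ≡ 1 (mod 4), so O_K = ℤ[(1+√177)/2] and disc(K) = d = 177.
disc(K) = 177 is not divisible by 31; 31 is unramified.
Legendre symbol by Euler's criterion: (177/31) ≡ 177^15 ≡ 30 (mod 31), i.e. (177/31) = -1.
(177/31) = -1, so 31 is inert.

p is inert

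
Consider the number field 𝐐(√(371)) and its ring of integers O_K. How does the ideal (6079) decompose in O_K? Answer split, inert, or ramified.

Since 371 ≢ 1 mod 4, the ring of integers is ℤ[√371] with discriminant 4·371 = 1484.
disc(K) = 1484 is not divisible by 6079; 6079 is unramified.
Compute (371/6079) via Euler: 371^((6079-1)/2) mod 6079 = 1, so (371/6079) = 1.
(371/6079) = 1, so 6079 splits.

split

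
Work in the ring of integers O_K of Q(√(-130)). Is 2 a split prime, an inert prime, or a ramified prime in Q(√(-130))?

ramified

-130 mod 4 = 2, hence disc K = 4·(-130) = -520 and O_K = ℤ[√-130].
disc(K) = -520 = 2·(-260), so p = 2 is ramified.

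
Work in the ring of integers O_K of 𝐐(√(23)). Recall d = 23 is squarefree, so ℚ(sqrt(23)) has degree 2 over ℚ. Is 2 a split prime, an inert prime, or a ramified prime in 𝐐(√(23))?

2 is ramified

Since 23 ≢ 1 mod 4, the ring of integers is ℤ[√23] with discriminant 4·23 = 92.
2 divides disc(K) = 92, so 2 ramifies.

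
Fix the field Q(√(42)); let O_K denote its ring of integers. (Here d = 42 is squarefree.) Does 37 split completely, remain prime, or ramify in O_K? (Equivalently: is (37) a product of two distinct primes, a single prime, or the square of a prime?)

Since 42 ≢ 1 mod 4, the ring of integers is ℤ[√42] with discriminant 4·42 = 168.
disc(K) = 168 is not divisible by 37; 37 is unramified.
Legendre symbol by Euler's criterion: (42/37) ≡ 42^18 ≡ 36 (mod 37), i.e. (42/37) = -1.
(42/37) = -1, so 37 is inert.

p is inert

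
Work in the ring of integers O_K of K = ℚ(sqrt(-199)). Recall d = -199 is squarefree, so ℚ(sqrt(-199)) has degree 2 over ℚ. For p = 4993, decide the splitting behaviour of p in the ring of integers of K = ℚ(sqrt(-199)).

4993 splits in O_K

d = -199 ≡ 1 (mod 4), so O_K = ℤ[(1+√-199)/2] and disc(K) = d = -199.
4993 ∤ -199, so 4993 is unramified.
Legendre symbol by Euler's criterion: (-199/4993) ≡ (-199)^2496 ≡ 1 (mod 4993), i.e. (-199/4993) = 1.
d is a quadratic residue mod p, hence 4993 splits in O_K.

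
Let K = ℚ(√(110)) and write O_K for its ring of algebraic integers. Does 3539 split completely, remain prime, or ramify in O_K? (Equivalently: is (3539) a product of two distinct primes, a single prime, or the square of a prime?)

inert — (3539) stays prime in O_K

d = 110 ≡ 2 (mod 4), so O_K = ℤ[√110] and disc(K) = 4d = 440.
disc(K) = 440 is not divisible by 3539; 3539 is unramified.
(110/3539) = 110^1769 mod 3539 = 3538, giving Legendre symbol -1.
Legendre symbol -1 ⇒ 3539 is inert.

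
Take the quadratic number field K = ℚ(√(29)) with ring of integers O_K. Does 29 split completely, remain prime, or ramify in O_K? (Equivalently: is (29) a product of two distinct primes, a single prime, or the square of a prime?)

ramifies in O_K

Since 29 ≡ 1 mod 4, the ring of integers is ℤ[(1+√29)/2] with discriminant 29.
Ramification test: 29 | 29. The prime 29 ramifies in K.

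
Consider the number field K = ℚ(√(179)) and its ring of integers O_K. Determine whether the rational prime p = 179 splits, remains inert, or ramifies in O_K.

179 mod 4 = 3, hence disc K = 4·179 = 716 and O_K = ℤ[√179].
179 divides disc(K) = 716, so 179 ramifies.

ramifies in O_K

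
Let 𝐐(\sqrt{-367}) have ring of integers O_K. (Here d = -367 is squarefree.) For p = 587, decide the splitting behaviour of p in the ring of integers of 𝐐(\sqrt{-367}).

-367 mod 4 = 1, hence disc K = -367 and O_K = ℤ[(1+√-367)/2].
Since gcd(587, -367) = 1 the prime 587 does not ramify.
Euler's criterion: (-367)^293 mod 587 = 1. Thus (-367|587) = 1.
Legendre symbol 1 ⇒ 587 is split.

splits completely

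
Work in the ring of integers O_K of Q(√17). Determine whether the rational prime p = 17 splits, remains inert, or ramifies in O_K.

Since 17 ≡ 1 mod 4, the ring of integers is ℤ[(1+√17)/2] with discriminant 17.
17 divides disc(K) = 17, so 17 ramifies.

17 is ramified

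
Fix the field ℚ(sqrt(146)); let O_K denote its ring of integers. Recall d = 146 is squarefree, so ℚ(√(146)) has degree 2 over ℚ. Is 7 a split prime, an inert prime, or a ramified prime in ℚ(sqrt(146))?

7 remains inert

146 mod 4 = 2, hence disc K = 4·146 = 584 and O_K = ℤ[√146].
7 ∤ 584, so 7 is unramified.
(146/7) = 6^3 mod 7 = 6, giving Legendre symbol -1.
d is a non-residue mod p, hence 7 remains inert in O_K.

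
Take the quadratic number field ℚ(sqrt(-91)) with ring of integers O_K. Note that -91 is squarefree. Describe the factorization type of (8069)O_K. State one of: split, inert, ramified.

remains prime (inert)

-91 mod 4 = 1, hence disc K = -91 and O_K = ℤ[(1+√-91)/2].
8069 ∤ -91, so 8069 is unramified.
Compute (-91/8069) via Euler: 7978^((8069-1)/2) mod 8069 = 8068, so (-91/8069) = -1.
(-91/8069) = -1, so 8069 is inert.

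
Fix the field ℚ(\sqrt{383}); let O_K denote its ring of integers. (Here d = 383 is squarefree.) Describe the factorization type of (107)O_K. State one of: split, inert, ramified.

Since 383 ≢ 1 mod 4, the ring of integers is ℤ[√383] with discriminant 4·383 = 1532.
107 ∤ 1532, so 107 is unramified.
Legendre symbol by Euler's criterion: (383/107) ≡ 383^53 ≡ 1 (mod 107), i.e. (383/107) = 1.
(383/107) = 1, so 107 splits.

splits completely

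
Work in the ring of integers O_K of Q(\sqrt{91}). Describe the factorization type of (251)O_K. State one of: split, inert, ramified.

251 splits in O_K

91 mod 4 = 3, hence disc K = 4·91 = 364 and O_K = ℤ[√91].
disc(K) = 364 is not divisible by 251; 251 is unramified.
Legendre symbol by Euler's criterion: (91/251) ≡ 91^125 ≡ 1 (mod 251), i.e. (91/251) = 1.
(91/251) = 1, so 251 splits.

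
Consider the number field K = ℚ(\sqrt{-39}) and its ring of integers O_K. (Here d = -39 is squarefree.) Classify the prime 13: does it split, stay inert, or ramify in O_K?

Since -39 ≡ 1 mod 4, the ring of integers is ℤ[(1+√-39)/2] with discriminant -39.
disc(K) = -39 = 13·(-3), so p = 13 is ramified.

p ramifies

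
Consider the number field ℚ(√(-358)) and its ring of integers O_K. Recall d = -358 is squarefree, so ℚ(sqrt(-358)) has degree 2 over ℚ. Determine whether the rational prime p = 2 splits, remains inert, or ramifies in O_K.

-358 mod 4 = 2, hence disc K = 4·(-358) = -1432 and O_K = ℤ[√-358].
disc(K) = -1432 = 2·(-716), so p = 2 is ramified.

ramifies in O_K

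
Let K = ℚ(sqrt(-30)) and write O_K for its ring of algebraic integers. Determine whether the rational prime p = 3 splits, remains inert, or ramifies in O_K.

Since -30 ≢ 1 mod 4, the ring of integers is ℤ[√-30] with discriminant 4·(-30) = -120.
disc(K) = -120 = 3·(-40), so p = 3 is ramified.

ramified — (3) = 𝔭²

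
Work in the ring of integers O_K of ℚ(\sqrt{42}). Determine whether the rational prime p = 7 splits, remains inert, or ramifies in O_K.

ramifies in O_K

42 mod 4 = 2, hence disc K = 4·42 = 168 and O_K = ℤ[√42].
disc(K) = 168 = 7·24, so p = 7 is ramified.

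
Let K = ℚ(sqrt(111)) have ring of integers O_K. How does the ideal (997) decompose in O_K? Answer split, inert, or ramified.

997 remains inert

Since 111 ≢ 1 mod 4, the ring of integers is ℤ[√111] with discriminant 4·111 = 444.
disc(K) = 444 is not divisible by 997; 997 is unramified.
Compute (111/997) via Euler: 111^((997-1)/2) mod 997 = 996, so (111/997) = -1.
Legendre symbol -1 ⇒ 997 is inert.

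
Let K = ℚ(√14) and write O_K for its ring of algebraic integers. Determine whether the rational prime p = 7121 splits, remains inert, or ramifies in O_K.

14 mod 4 = 2, hence disc K = 4·14 = 56 and O_K = ℤ[√14].
Since gcd(7121, 56) = 1 the prime 7121 does not ramify.
Legendre symbol by Euler's criterion: (14/7121) ≡ 14^3560 ≡ 1 (mod 7121), i.e. (14/7121) = 1.
d is a quadratic residue mod p, hence 7121 splits in O_K.

splits completely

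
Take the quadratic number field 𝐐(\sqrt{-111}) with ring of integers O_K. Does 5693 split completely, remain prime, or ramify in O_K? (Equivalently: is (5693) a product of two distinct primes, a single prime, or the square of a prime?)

p splits

-111 mod 4 = 1, hence disc K = -111 and O_K = ℤ[(1+√-111)/2].
disc(K) = -111 is not divisible by 5693; 5693 is unramified.
Compute (-111/5693) via Euler: 5582^((5693-1)/2) mod 5693 = 1, so (-111/5693) = 1.
Legendre symbol 1 ⇒ 5693 is split.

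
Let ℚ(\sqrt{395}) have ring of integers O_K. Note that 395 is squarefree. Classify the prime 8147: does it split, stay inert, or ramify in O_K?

395 mod 4 = 3, hence disc K = 4·395 = 1580 and O_K = ℤ[√395].
Since gcd(8147, 1580) = 1 the prime 8147 does not ramify.
Compute (395/8147) via Euler: 395^((8147-1)/2) mod 8147 = 1, so (395/8147) = 1.
d is a quadratic residue mod p, hence 8147 splits in O_K.

split — (8147) = 𝔭₁𝔭₂ with 𝔭₁ ≠ 𝔭₂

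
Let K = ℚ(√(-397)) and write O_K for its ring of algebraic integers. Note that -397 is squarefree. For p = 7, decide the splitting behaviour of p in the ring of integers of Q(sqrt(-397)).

Since -397 ≢ 1 mod 4, the ring of integers is ℤ[√-397] with discriminant 4·(-397) = -1588.
Since gcd(7, -1588) = 1 the prime 7 does not ramify.
Euler's criterion: (-397)^3 mod 7 = 1. Thus (-397|7) = 1.
d is a quadratic residue mod p, hence 7 splits in O_K.

split — (7) = 𝔭₁𝔭₂ with 𝔭₁ ≠ 𝔭₂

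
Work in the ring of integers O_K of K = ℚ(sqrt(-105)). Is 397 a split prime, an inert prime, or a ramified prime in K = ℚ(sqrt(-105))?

397 splits in O_K

-105 mod 4 = 3, hence disc K = 4·(-105) = -420 and O_K = ℤ[√-105].
397 ∤ -420, so 397 is unramified.
Euler's criterion: (-105)^198 mod 397 = 1. Thus (-105|397) = 1.
d is a quadratic residue mod p, hence 397 splits in O_K.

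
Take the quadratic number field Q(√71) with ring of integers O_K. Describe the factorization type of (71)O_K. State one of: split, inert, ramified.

ramified

d = 71 ≡ 3 (mod 4), so O_K = ℤ[√71] and disc(K) = 4d = 284.
71 divides disc(K) = 284, so 71 ramifies.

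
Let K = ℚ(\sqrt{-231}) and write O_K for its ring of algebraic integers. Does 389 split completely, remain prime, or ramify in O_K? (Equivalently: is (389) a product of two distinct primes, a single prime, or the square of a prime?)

Since -231 ≡ 1 mod 4, the ring of integers is ℤ[(1+√-231)/2] with discriminant -231.
Since gcd(389, -231) = 1 the prime 389 does not ramify.
Euler's criterion: (-231)^194 mod 389 = 388. Thus (-231|389) = -1.
(-231/389) = -1, so 389 is inert.

p is inert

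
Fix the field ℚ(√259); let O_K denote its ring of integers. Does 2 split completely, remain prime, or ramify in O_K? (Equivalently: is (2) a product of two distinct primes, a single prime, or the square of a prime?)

p ramifies

Since 259 ≢ 1 mod 4, the ring of integers is ℤ[√259] with discriminant 4·259 = 1036.
Ramification test: 2 | 1036. The prime 2 ramifies in K.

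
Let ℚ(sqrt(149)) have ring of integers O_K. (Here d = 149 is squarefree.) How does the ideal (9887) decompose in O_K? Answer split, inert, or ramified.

split — (9887) = 𝔭₁𝔭₂ with 𝔭₁ ≠ 𝔭₂

d = 149 ≡ 1 (mod 4), so O_K = ℤ[(1+√149)/2] and disc(K) = d = 149.
disc(K) = 149 is not divisible by 9887; 9887 is unramified.
Legendre symbol by Euler's criterion: (149/9887) ≡ 149^4943 ≡ 1 (mod 9887), i.e. (149/9887) = 1.
d is a quadratic residue mod p, hence 9887 splits in O_K.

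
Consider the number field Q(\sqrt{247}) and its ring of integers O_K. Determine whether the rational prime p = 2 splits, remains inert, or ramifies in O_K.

Since 247 ≢ 1 mod 4, the ring of integers is ℤ[√247] with discriminant 4·247 = 988.
Ramification test: 2 | 988. The prime 2 ramifies in K.

ramified — (2) = 𝔭²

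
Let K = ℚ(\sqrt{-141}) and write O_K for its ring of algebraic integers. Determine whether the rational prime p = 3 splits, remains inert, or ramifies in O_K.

3 is ramified

Since -141 ≢ 1 mod 4, the ring of integers is ℤ[√-141] with discriminant 4·(-141) = -564.
Ramification test: 3 | -564. The prime 3 ramifies in K.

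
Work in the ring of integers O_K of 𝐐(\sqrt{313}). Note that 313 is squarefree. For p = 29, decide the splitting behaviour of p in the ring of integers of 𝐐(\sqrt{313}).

29 splits in O_K

313 mod 4 = 1, hence disc K = 313 and O_K = ℤ[(1+√313)/2].
29 ∤ 313, so 29 is unramified.
Legendre symbol by Euler's criterion: (313/29) ≡ 313^14 ≡ 1 (mod 29), i.e. (313/29) = 1.
d is a quadratic residue mod p, hence 29 splits in O_K.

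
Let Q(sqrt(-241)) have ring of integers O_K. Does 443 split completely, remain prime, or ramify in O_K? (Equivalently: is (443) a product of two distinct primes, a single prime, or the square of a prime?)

d = -241 ≡ 3 (mod 4), so O_K = ℤ[√-241] and disc(K) = 4d = -964.
disc(K) = -964 is not divisible by 443; 443 is unramified.
Legendre symbol by Euler's criterion: (-241/443) ≡ (-241)^221 ≡ 1 (mod 443), i.e. (-241/443) = 1.
(-241/443) = 1, so 443 splits.

split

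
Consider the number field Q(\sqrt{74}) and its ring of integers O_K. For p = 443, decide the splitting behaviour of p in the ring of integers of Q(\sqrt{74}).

Since 74 ≢ 1 mod 4, the ring of integers is ℤ[√74] with discriminant 4·74 = 296.
disc(K) = 296 is not divisible by 443; 443 is unramified.
(74/443) = 74^221 mod 443 = 442, giving Legendre symbol -1.
d is a non-residue mod p, hence 443 remains inert in O_K.

inert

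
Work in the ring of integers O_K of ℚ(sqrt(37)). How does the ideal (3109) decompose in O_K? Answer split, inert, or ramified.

splits completely

Since 37 ≡ 1 mod 4, the ring of integers is ℤ[(1+√37)/2] with discriminant 37.
disc(K) = 37 is not divisible by 3109; 3109 is unramified.
(37/3109) = 37^1554 mod 3109 = 1, giving Legendre symbol 1.
d is a quadratic residue mod p, hence 3109 splits in O_K.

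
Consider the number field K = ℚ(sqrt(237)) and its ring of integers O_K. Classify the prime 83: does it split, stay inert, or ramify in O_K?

237 mod 4 = 1, hence disc K = 237 and O_K = ℤ[(1+√237)/2].
83 ∤ 237, so 83 is unramified.
Compute (237/83) via Euler: 71^((83-1)/2) mod 83 = 82, so (237/83) = -1.
(237/83) = -1, so 83 is inert.

inert — (83) stays prime in O_K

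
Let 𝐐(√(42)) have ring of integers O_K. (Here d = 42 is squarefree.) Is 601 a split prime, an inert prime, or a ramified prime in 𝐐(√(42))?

d = 42 ≡ 2 (mod 4), so O_K = ℤ[√42] and disc(K) = 4d = 168.
disc(K) = 168 is not divisible by 601; 601 is unramified.
(42/601) = 42^300 mod 601 = 600, giving Legendre symbol -1.
d is a non-residue mod p, hence 601 remains inert in O_K.

p is inert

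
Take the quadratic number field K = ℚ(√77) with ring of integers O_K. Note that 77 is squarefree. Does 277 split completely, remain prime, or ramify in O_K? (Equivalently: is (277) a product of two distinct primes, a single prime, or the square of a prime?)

d = 77 ≡ 1 (mod 4), so O_K = ℤ[(1+√77)/2] and disc(K) = d = 77.
Since gcd(277, 77) = 1 the prime 277 does not ramify.
(77/277) = 77^138 mod 277 = 276, giving Legendre symbol -1.
Legendre symbol -1 ⇒ 277 is inert.

inert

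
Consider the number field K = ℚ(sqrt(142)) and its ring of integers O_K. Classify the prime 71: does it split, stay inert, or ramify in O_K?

71 is ramified

Since 142 ≢ 1 mod 4, the ring of integers is ℤ[√142] with discriminant 4·142 = 568.
Ramification test: 71 | 568. The prime 71 ramifies in K.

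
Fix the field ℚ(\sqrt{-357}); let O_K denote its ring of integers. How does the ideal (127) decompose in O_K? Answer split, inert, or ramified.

p is inert

-357 mod 4 = 3, hence disc K = 4·(-357) = -1428 and O_K = ℤ[√-357].
127 ∤ -1428, so 127 is unramified.
Euler's criterion: (-357)^63 mod 127 = 126. Thus (-357|127) = -1.
(-357/127) = -1, so 127 is inert.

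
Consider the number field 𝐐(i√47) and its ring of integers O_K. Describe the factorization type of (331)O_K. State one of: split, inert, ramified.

331 splits in O_K

d = -47 ≡ 1 (mod 4), so O_K = ℤ[(1+√-47)/2] and disc(K) = d = -47.
Since gcd(331, -47) = 1 the prime 331 does not ramify.
Compute (-47/331) via Euler: 284^((331-1)/2) mod 331 = 1, so (-47/331) = 1.
d is a quadratic residue mod p, hence 331 splits in O_K.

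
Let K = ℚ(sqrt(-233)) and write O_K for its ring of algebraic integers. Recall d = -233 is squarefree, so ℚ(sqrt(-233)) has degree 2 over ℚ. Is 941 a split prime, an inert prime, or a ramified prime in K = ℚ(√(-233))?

d = -233 ≡ 3 (mod 4), so O_K = ℤ[√-233] and disc(K) = 4d = -932.
Since gcd(941, -932) = 1 the prime 941 does not ramify.
Euler's criterion: (-233)^470 mod 941 = 1. Thus (-233|941) = 1.
(-233/941) = 1, so 941 splits.

splits completely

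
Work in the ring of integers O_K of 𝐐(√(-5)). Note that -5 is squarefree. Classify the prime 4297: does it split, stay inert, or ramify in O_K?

p is inert

d = -5 ≡ 3 (mod 4), so O_K = ℤ[√-5] and disc(K) = 4d = -20.
Since gcd(4297, -20) = 1 the prime 4297 does not ramify.
Euler's criterion: (-5)^2148 mod 4297 = 4296. Thus (-5|4297) = -1.
d is a non-residue mod p, hence 4297 remains inert in O_K.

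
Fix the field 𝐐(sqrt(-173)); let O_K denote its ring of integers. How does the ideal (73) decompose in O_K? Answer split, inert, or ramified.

-173 mod 4 = 3, hence disc K = 4·(-173) = -692 and O_K = ℤ[√-173].
Since gcd(73, -692) = 1 the prime 73 does not ramify.
Compute (-173/73) via Euler: 46^((73-1)/2) mod 73 = 1, so (-173/73) = 1.
d is a quadratic residue mod p, hence 73 splits in O_K.

split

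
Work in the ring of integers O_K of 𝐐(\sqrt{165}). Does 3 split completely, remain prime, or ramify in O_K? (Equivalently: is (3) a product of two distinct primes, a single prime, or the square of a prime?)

165 mod 4 = 1, hence disc K = 165 and O_K = ℤ[(1+√165)/2].
3 divides disc(K) = 165, so 3 ramifies.

ramifies in O_K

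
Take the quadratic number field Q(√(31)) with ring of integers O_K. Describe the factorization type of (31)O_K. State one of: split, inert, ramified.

Since 31 ≢ 1 mod 4, the ring of integers is ℤ[√31] with discriminant 4·31 = 124.
disc(K) = 124 = 31·4, so p = 31 is ramified.

ramified — (31) = 𝔭²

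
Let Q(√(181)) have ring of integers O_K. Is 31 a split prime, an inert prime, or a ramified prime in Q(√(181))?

inert

181 mod 4 = 1, hence disc K = 181 and O_K = ℤ[(1+√181)/2].
31 ∤ 181, so 31 is unramified.
Compute (181/31) via Euler: 26^((31-1)/2) mod 31 = 30, so (181/31) = -1.
(181/31) = -1, so 31 is inert.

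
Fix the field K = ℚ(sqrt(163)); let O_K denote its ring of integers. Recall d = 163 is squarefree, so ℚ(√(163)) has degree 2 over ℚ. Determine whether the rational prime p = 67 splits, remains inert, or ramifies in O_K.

splits completely

Since 163 ≢ 1 mod 4, the ring of integers is ℤ[√163] with discriminant 4·163 = 652.
67 ∤ 652, so 67 is unramified.
Euler's criterion: 163^33 mod 67 = 1. Thus (163|67) = 1.
(163/67) = 1, so 67 splits.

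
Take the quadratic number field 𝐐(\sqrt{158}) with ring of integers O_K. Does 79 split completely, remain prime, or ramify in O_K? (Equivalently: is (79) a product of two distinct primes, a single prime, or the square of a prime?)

d = 158 ≡ 2 (mod 4), so O_K = ℤ[√158] and disc(K) = 4d = 632.
disc(K) = 632 = 79·8, so p = 79 is ramified.

79 is ramified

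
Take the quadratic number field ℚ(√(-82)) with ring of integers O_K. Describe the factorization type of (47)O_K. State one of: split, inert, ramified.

-82 mod 4 = 2, hence disc K = 4·(-82) = -328 and O_K = ℤ[√-82].
47 ∤ -328, so 47 is unramified.
Legendre symbol by Euler's criterion: (-82/47) ≡ (-82)^23 ≡ 1 (mod 47), i.e. (-82/47) = 1.
d is a quadratic residue mod p, hence 47 splits in O_K.

splits completely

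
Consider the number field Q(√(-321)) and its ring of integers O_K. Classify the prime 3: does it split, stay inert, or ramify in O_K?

-321 mod 4 = 3, hence disc K = 4·(-321) = -1284 and O_K = ℤ[√-321].
disc(K) = -1284 = 3·(-428), so p = 3 is ramified.

ramified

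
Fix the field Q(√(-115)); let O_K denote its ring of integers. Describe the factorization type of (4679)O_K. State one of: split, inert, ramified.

p is inert

-115 mod 4 = 1, hence disc K = -115 and O_K = ℤ[(1+√-115)/2].
Since gcd(4679, -115) = 1 the prime 4679 does not ramify.
Euler's criterion: (-115)^2339 mod 4679 = 4678. Thus (-115|4679) = -1.
d is a non-residue mod p, hence 4679 remains inert in O_K.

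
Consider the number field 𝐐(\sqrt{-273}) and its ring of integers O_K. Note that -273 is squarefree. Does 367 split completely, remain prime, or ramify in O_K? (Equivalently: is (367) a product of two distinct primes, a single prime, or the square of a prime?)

-273 mod 4 = 3, hence disc K = 4·(-273) = -1092 and O_K = ℤ[√-273].
disc(K) = -1092 is not divisible by 367; 367 is unramified.
Euler's criterion: (-273)^183 mod 367 = 1. Thus (-273|367) = 1.
Legendre symbol 1 ⇒ 367 is split.

splits completely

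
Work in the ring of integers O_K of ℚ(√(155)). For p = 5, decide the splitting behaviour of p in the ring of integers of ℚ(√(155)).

Since 155 ≢ 1 mod 4, the ring of integers is ℤ[√155] with discriminant 4·155 = 620.
disc(K) = 620 = 5·124, so p = 5 is ramified.

ramified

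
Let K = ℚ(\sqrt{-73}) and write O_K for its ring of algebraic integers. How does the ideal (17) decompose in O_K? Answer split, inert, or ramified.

Since -73 ≢ 1 mod 4, the ring of integers is ℤ[√-73] with discriminant 4·(-73) = -292.
Since gcd(17, -292) = 1 the prime 17 does not ramify.
Euler's criterion: (-73)^8 mod 17 = 16. Thus (-73|17) = -1.
d is a non-residue mod p, hence 17 remains inert in O_K.

remains prime (inert)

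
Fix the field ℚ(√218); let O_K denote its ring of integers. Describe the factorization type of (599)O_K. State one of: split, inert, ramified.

inert — (599) stays prime in O_K

d = 218 ≡ 2 (mod 4), so O_K = ℤ[√218] and disc(K) = 4d = 872.
disc(K) = 872 is not divisible by 599; 599 is unramified.
Legendre symbol by Euler's criterion: (218/599) ≡ 218^299 ≡ 598 (mod 599), i.e. (218/599) = -1.
Legendre symbol -1 ⇒ 599 is inert.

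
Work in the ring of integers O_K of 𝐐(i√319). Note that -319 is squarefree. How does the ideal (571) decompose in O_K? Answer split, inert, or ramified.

inert

d = -319 ≡ 1 (mod 4), so O_K = ℤ[(1+√-319)/2] and disc(K) = d = -319.
571 ∤ -319, so 571 is unramified.
Legendre symbol by Euler's criterion: (-319/571) ≡ (-319)^285 ≡ 570 (mod 571), i.e. (-319/571) = -1.
Legendre symbol -1 ⇒ 571 is inert.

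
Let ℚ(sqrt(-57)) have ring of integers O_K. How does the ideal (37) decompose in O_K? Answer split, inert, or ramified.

Since -57 ≢ 1 mod 4, the ring of integers is ℤ[√-57] with discriminant 4·(-57) = -228.
disc(K) = -228 is not divisible by 37; 37 is unramified.
Legendre symbol by Euler's criterion: (-57/37) ≡ (-57)^18 ≡ 36 (mod 37), i.e. (-57/37) = -1.
(-57/37) = -1, so 37 is inert.

inert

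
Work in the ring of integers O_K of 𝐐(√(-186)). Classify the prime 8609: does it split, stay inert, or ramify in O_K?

splits completely

-186 mod 4 = 2, hence disc K = 4·(-186) = -744 and O_K = ℤ[√-186].
8609 ∤ -744, so 8609 is unramified.
Legendre symbol by Euler's criterion: (-186/8609) ≡ (-186)^4304 ≡ 1 (mod 8609), i.e. (-186/8609) = 1.
(-186/8609) = 1, so 8609 splits.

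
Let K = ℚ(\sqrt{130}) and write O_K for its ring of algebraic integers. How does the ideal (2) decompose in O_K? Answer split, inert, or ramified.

ramifies in O_K

Since 130 ≢ 1 mod 4, the ring of integers is ℤ[√130] with discriminant 4·130 = 520.
Ramification test: 2 | 520. The prime 2 ramifies in K.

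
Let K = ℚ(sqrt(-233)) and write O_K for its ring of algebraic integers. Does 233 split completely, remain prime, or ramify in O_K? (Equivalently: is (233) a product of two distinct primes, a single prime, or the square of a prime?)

ramified — (233) = 𝔭²

d = -233 ≡ 3 (mod 4), so O_K = ℤ[√-233] and disc(K) = 4d = -932.
disc(K) = -932 = 233·(-4), so p = 233 is ramified.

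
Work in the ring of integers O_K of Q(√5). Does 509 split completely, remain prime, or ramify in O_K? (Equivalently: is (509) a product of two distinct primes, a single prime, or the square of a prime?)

5 mod 4 = 1, hence disc K = 5 and O_K = ℤ[(1+√5)/2].
Since gcd(509, 5) = 1 the prime 509 does not ramify.
Euler's criterion: 5^254 mod 509 = 1. Thus (5|509) = 1.
Legendre symbol 1 ⇒ 509 is split.

p splits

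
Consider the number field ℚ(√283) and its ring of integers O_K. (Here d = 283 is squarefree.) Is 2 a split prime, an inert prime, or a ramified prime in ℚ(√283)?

ramifies in O_K

283 mod 4 = 3, hence disc K = 4·283 = 1132 and O_K = ℤ[√283].
Ramification test: 2 | 1132. The prime 2 ramifies in K.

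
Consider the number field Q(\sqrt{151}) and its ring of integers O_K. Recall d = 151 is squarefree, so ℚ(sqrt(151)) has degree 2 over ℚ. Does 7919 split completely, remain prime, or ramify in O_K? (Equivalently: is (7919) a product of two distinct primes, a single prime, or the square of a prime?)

splits completely

Since 151 ≢ 1 mod 4, the ring of integers is ℤ[√151] with discriminant 4·151 = 604.
7919 ∤ 604, so 7919 is unramified.
Euler's criterion: 151^3959 mod 7919 = 1. Thus (151|7919) = 1.
d is a quadratic residue mod p, hence 7919 splits in O_K.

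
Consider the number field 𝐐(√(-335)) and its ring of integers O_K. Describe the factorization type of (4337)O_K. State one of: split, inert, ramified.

Since -335 ≡ 1 mod 4, the ring of integers is ℤ[(1+√-335)/2] with discriminant -335.
Since gcd(4337, -335) = 1 the prime 4337 does not ramify.
Euler's criterion: (-335)^2168 mod 4337 = 4336. Thus (-335|4337) = -1.
d is a non-residue mod p, hence 4337 remains inert in O_K.

4337 remains inert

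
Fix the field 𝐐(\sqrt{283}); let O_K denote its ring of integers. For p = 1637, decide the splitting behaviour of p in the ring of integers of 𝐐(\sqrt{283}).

p is inert

283 mod 4 = 3, hence disc K = 4·283 = 1132 and O_K = ℤ[√283].
1637 ∤ 1132, so 1637 is unramified.
Legendre symbol by Euler's criterion: (283/1637) ≡ 283^818 ≡ 1636 (mod 1637), i.e. (283/1637) = -1.
(283/1637) = -1, so 1637 is inert.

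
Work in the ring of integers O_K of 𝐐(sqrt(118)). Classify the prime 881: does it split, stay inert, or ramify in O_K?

d = 118 ≡ 2 (mod 4), so O_K = ℤ[√118] and disc(K) = 4d = 472.
881 ∤ 472, so 881 is unramified.
Legendre symbol by Euler's criterion: (118/881) ≡ 118^440 ≡ 880 (mod 881), i.e. (118/881) = -1.
d is a non-residue mod p, hence 881 remains inert in O_K.

inert — (881) stays prime in O_K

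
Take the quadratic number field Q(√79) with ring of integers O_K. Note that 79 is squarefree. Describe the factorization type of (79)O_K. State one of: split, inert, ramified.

ramified

79 mod 4 = 3, hence disc K = 4·79 = 316 and O_K = ℤ[√79].
disc(K) = 316 = 79·4, so p = 79 is ramified.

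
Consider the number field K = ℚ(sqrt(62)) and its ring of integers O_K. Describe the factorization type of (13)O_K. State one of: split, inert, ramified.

62 mod 4 = 2, hence disc K = 4·62 = 248 and O_K = ℤ[√62].
Since gcd(13, 248) = 1 the prime 13 does not ramify.
(62/13) = 10^6 mod 13 = 1, giving Legendre symbol 1.
(62/13) = 1, so 13 splits.

splits completely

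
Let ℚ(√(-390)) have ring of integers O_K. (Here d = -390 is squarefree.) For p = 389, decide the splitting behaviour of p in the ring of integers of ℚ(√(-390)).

d = -390 ≡ 2 (mod 4), so O_K = ℤ[√-390] and disc(K) = 4d = -1560.
389 ∤ -1560, so 389 is unramified.
Compute (-390/389) via Euler: 388^((389-1)/2) mod 389 = 1, so (-390/389) = 1.
d is a quadratic residue mod p, hence 389 splits in O_K.

splits completely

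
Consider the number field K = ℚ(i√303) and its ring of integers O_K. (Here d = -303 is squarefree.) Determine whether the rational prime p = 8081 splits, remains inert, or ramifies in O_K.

inert

Since -303 ≡ 1 mod 4, the ring of integers is ℤ[(1+√-303)/2] with discriminant -303.
Since gcd(8081, -303) = 1 the prime 8081 does not ramify.
(-303/8081) = 7778^4040 mod 8081 = 8080, giving Legendre symbol -1.
d is a non-residue mod p, hence 8081 remains inert in O_K.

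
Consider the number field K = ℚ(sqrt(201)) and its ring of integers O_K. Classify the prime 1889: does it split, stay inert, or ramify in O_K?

Since 201 ≡ 1 mod 4, the ring of integers is ℤ[(1+√201)/2] with discriminant 201.
Since gcd(1889, 201) = 1 the prime 1889 does not ramify.
Legendre symbol by Euler's criterion: (201/1889) ≡ 201^944 ≡ 1 (mod 1889), i.e. (201/1889) = 1.
d is a quadratic residue mod p, hence 1889 splits in O_K.

split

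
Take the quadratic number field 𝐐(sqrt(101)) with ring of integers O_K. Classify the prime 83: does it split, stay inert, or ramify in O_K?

101 mod 4 = 1, hence disc K = 101 and O_K = ℤ[(1+√101)/2].
83 ∤ 101, so 83 is unramified.
Euler's criterion: 101^41 mod 83 = 82. Thus (101|83) = -1.
Legendre symbol -1 ⇒ 83 is inert.

83 remains inert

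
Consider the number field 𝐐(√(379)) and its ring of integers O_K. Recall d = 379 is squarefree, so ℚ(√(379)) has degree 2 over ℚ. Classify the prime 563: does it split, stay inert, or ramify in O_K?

splits completely

Since 379 ≢ 1 mod 4, the ring of integers is ℤ[√379] with discriminant 4·379 = 1516.
563 ∤ 1516, so 563 is unramified.
Euler's criterion: 379^281 mod 563 = 1. Thus (379|563) = 1.
(379/563) = 1, so 563 splits.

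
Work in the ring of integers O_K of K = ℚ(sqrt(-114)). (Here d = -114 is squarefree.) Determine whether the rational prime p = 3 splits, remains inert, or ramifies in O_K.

Since -114 ≢ 1 mod 4, the ring of integers is ℤ[√-114] with discriminant 4·(-114) = -456.
disc(K) = -456 = 3·(-152), so p = 3 is ramified.

3 is ramified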